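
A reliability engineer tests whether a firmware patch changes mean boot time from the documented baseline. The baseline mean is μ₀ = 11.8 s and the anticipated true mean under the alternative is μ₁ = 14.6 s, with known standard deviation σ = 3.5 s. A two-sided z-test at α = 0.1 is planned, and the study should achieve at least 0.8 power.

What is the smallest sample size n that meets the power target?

n = 10

Standardized effect: d = |μ₁ − μ₀| / σ = |14.6 − 11.8| / 3.5 = 0.8000
For power 0.8 need Φ(δ − z_{0.05}) = 0.8, so δ = z_{0.05} + z_{0.20} = 1.645 + 0.842 = 2.486.
(Ignoring the negligible lower-tail rejection probability gives the usual closed-form inversion.)
δ = d·√n ⇒ n = (δ/d)² = (2.486 / 0.8000)² = 9.66.
Round up to the next whole unit.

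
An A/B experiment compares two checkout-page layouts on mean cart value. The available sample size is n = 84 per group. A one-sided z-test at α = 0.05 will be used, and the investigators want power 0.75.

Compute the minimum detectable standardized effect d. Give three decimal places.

d ≈ 0.358

Need Φ(δ − 1.645) = 0.75, so δ = 1.645 + 0.674 = 2.319.
δ = d·√(n/2) ⇒ d = δ/√(n/2) = 2.319/√(84/2) = 0.3579.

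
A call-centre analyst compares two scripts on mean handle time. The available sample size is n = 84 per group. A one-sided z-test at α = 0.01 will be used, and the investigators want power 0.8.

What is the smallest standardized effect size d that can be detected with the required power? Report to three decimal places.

Required noncentrality: δ = z_{0.01} + z_{0.20} = 2.326 + 0.842 = 3.168.
δ = d·√(n/2) ⇒ d = δ/√(n/2) = 3.168/√(84/2) = 0.4888.

d ≈ 0.489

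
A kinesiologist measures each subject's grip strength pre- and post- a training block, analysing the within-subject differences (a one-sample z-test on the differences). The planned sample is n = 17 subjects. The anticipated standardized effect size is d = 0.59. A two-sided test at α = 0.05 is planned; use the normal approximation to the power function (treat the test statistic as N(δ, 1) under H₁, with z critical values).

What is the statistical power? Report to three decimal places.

Power ≈ 0.682

Noncentrality parameter: δ = d·√n = 0.59 × √17 = 2.4326
Two-sided α = 0.05 → critical value z_{0.025} = 1.960.
Power = Φ(δ − 1.960) + Φ(−δ − 1.960) = Φ(0.473) + Φ(-4.393) = 0.6818 + 0.0000 = 0.6818.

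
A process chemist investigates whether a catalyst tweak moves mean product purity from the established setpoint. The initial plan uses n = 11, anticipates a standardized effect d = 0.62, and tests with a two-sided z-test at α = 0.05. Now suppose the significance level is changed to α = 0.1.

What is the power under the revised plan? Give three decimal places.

Power ≈ 0.660

δ = d·√n = 0.62 × √11 = 2.0563 (unchanged). New critical value: z_{0.05} = 1.645.
Revised power = Φ(δ − 1.645) + Φ(−δ − 1.645) = Φ(0.411) + Φ(-3.701) = 0.6596 + 0.0001 = 0.6597.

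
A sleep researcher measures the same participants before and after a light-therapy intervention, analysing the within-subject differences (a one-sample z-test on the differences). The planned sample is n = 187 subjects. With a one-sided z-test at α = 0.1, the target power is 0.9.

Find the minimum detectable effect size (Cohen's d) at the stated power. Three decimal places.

Need Φ(δ − 1.282) = 0.9, so δ = 1.282 + 1.282 = 2.563.
δ = d·√n ⇒ d = δ/√n = 2.563/√187 = 0.1874.

d ≈ 0.187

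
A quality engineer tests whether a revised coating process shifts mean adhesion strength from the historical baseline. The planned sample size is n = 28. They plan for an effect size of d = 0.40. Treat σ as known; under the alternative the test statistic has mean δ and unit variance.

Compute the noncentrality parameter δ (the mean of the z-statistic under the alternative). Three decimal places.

δ ≈ 2.117

δ = d·√n = 0.40 × √28 = 2.1166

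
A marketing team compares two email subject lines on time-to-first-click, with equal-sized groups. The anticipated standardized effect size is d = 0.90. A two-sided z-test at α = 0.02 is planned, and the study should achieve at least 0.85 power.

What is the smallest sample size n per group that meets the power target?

For power 0.85 need Φ(δ − z_{0.01}) = 0.85, so δ = z_{0.01} + z_{0.15} = 2.326 + 1.036 = 3.363.
(The Φ(−δ − z_{α/2}) term is vanishingly small for δ > 0 and is dropped in the standard sample-size formula.)
δ = d·√(n/2) ⇒ n = 2(δ/d)² = 2 × (3.363 / 0.90)² = 27.92.
Round up to the next whole unit.

n = 28 per group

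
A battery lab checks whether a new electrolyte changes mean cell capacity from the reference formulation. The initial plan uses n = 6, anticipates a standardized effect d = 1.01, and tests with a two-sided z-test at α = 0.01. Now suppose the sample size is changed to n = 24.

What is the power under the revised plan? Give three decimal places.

Power ≈ 0.991

With n = 24: δ = d·√n = 1.01 × √24 = 4.9480. Critical value z_{0.005} = 2.576.
Revised power = Φ(δ − 2.576) + Φ(−δ − 2.576) = Φ(2.372) + Φ(-7.524) = 0.9912 + 0.0000 = 0.9912.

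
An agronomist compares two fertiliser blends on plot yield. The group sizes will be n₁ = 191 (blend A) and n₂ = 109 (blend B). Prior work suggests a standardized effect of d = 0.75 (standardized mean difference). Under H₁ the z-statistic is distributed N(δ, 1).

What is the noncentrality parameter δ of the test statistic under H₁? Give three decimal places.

δ = d / √(1/n₁ + 1/n₂) = 0.75 / √(1/191 + 1/109) = 6.2478

δ ≈ 6.248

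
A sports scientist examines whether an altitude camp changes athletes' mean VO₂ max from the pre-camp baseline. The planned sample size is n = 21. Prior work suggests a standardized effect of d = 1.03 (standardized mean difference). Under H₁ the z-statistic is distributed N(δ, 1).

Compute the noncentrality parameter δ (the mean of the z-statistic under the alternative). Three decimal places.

The noncentrality parameter scales effect size by the design's sample-size factor: δ = d·√n = 1.03 × √21 = 4.7201

δ ≈ 4.720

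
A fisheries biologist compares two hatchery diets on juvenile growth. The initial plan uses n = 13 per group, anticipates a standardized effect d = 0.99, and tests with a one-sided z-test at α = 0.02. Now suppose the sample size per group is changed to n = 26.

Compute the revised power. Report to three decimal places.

With n = 26 per group: δ = d·√(n/2) = 0.99 × √(26/2) = 3.5695. Critical value z_{0.02} = 2.054.
Revised power = P(Z > 2.054 − δ) = Φ(1.516) = 0.9352.

Power ≈ 0.935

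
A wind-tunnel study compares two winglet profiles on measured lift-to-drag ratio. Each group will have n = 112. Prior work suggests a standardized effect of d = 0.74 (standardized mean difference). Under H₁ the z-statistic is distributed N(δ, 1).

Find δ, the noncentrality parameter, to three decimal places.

δ ≈ 5.538

The noncentrality parameter scales effect size by the design's sample-size factor: δ = d·√(n/2) = 0.74 × √(112/2) = 5.5377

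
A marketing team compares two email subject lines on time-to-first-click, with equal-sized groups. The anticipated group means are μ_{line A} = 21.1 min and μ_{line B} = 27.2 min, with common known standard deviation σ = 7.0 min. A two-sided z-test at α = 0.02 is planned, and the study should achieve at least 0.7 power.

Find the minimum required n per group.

n = 22 per group

Standardized effect: d = |μ_{line A} − μ_{line B}| / σ = |21.1 − 27.2| / 7.0 = 0.8714
For power 0.7 need Φ(δ − z_{0.01}) = 0.7, so δ = z_{0.01} + z_{0.30} = 2.326 + 0.524 = 2.851.
(For δ > 0 the lower-tail rejection region contributes negligibly to power, so the one-term inversion is standard.)
δ = d·√(n/2) ⇒ n = 2(δ/d)² = 2 × (2.851 / 0.8714)² = 21.40.
Rounding up, n = 22 per group.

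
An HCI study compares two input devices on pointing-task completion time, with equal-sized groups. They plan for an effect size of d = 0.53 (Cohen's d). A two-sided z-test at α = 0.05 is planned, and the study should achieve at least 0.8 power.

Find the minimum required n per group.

Set Φ(δ − 1.960) = 0.8; then δ − 1.960 = Φ⁻¹(0.8) = 0.842, giving δ = 2.802.
(For δ > 0 the lower-tail rejection region contributes negligibly to power, so the one-term inversion is standard.)
δ = d·√(n/2) ⇒ n = 2(δ/d)² = 2 × (2.802 / 0.53)² = 55.88.
Rounding up, n = 56 per group.

n = 56 per group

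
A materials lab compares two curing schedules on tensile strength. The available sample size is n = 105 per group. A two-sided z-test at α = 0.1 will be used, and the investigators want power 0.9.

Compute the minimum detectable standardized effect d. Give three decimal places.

d ≈ 0.404

Need Φ(δ − 1.645) = 0.9, so δ = 1.645 + 1.282 = 2.926.
(The second rejection-region term Φ(−δ − z_{α/2}) is negligible and dropped.)
δ = d·√(n/2) ⇒ d = δ/√(n/2) = 2.926/√(105/2) = 0.4039.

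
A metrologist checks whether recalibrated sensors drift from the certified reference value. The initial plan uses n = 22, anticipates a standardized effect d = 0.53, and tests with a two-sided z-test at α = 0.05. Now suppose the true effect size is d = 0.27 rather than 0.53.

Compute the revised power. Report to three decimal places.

With d = 0.27: δ = d·√n = 0.27 × √22 = 1.2664. Critical value z_{0.025} = 1.960.
Revised power = Φ(δ − 1.960) + Φ(−δ − 1.960) = Φ(-0.694) + Φ(-3.226) = 0.2440 + 0.0006 = 0.2446.

Power ≈ 0.245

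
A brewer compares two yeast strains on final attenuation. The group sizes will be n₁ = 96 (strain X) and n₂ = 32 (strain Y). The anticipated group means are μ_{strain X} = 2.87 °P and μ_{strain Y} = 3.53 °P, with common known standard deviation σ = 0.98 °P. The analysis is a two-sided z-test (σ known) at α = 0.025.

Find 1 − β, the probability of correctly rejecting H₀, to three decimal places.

Standardized effect: d = |μ_{strain X} − μ_{strain Y}| / σ = |2.87 − 3.53| / 0.98 = 0.6735
Noncentrality parameter: δ = d / √(1/n₁ + 1/n₂) = 0.6735 / √(1/96 + 1/32) = 3.2993
Two-sided α = 0.025 → critical value z_{0.0125} = 2.241.
Power = Φ(δ − 2.241) + Φ(−δ − 2.241) = Φ(1.058) + Φ(-5.541) = 0.8550 + 0.0000 = 0.8550.

Power ≈ 0.855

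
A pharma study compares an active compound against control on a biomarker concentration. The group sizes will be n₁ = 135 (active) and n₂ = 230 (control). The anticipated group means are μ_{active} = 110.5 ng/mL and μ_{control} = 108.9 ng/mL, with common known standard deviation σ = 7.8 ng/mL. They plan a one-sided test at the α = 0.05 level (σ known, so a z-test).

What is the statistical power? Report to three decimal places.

Standardized effect: d = |μ_{active} − μ_{control}| / σ = |110.5 − 108.9| / 7.8 = 0.2051
Noncentrality parameter: δ = d / √(1/n₁ + 1/n₂) = 0.2051 / √(1/135 + 1/230) = 1.8920
Critical value for a one-sided test at α = 0.05: z_α = 1.645.
Power = P(Z > 1.645 − δ) = Φ(0.247) = 0.5976.

Power ≈ 0.598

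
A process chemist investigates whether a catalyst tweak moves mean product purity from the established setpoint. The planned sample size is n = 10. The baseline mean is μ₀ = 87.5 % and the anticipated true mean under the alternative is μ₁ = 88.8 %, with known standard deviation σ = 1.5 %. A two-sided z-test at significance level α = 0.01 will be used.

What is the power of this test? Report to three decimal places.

Standardized effect: d = |μ₁ − μ₀| / σ = |88.8 − 87.5| / 1.5 = 0.8667
Noncentrality parameter: δ = d·√n = 0.8667 × √10 = 2.7406
Two-sided α = 0.01 → critical value z_{0.005} = 2.576.
Power = Φ(δ − 2.576) + Φ(−δ − 2.576) = Φ(0.165) + Φ(-5.316) = 0.5655 + 0.0000 = 0.5655.

Power ≈ 0.565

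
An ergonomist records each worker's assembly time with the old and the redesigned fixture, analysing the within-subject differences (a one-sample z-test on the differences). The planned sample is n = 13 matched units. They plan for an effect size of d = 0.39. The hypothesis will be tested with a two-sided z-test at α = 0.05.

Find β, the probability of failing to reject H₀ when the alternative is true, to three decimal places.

β ≈ 0.710

Noncentrality parameter: δ = d·√n = 0.39 × √13 = 1.4062
Two-sided α = 0.05 → critical value z_{0.025} = 1.960.
Power = Φ(δ − 1.960) + Φ(−δ − 1.960) = Φ(-0.554) + Φ(-3.366) = 0.2899 + 0.0004 = 0.2902.
Type II error: β = 1 − power = 1 − 0.2902 = 0.7098.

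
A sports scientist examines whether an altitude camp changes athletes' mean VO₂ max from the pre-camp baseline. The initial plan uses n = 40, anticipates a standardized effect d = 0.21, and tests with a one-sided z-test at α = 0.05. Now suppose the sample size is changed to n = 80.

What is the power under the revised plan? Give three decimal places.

With n = 80: δ = d·√n = 0.21 × √80 = 1.8783. Critical value z_{0.05} = 1.645.
Revised power = Φ(δ − 1.645) = Φ(0.233) = 0.5923.

Power ≈ 0.592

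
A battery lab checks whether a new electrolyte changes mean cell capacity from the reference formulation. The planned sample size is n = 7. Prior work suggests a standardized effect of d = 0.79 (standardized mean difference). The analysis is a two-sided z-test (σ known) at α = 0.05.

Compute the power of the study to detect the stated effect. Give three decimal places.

Power ≈ 0.552

Noncentrality parameter: δ = d·√n = 0.79 × √7 = 2.0901
Two-sided α = 0.05 → critical value z_{0.025} = 1.960.
Power = Φ(δ − 1.960) + Φ(−δ − 1.960) = Φ(0.130) + Φ(-4.050) = 0.5518 + 0.0000 = 0.5518.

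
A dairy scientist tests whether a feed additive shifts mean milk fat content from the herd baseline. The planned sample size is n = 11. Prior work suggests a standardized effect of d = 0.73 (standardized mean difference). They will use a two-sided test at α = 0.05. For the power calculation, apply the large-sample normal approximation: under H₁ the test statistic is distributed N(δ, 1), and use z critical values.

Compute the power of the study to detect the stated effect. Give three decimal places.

Power ≈ 0.678

Noncentrality parameter: δ = d·√n = 0.73 × √11 = 2.4211
Critical value for a two-sided test at α = 0.05: z_{α/2} = 1.960.
Power = Φ(δ − 1.960) + Φ(−δ − 1.960) = Φ(0.461) + Φ(-4.381) = 0.6777 + 0.0000 = 0.6777.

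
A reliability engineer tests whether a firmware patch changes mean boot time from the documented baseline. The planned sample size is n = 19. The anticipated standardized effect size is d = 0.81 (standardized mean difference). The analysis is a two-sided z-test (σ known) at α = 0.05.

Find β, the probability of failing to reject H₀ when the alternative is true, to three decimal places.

Noncentrality parameter: δ = d·√n = 0.81 × √19 = 3.5307
Critical value for a two-sided test at α = 0.05: z_{α/2} = 1.960.
Power = Φ(δ − 1.960) + Φ(−δ − 1.960) = Φ(1.571) + Φ(-5.491) = 0.9419 + 0.0000 = 0.9419.
Type II error: β = 1 − power = 1 − 0.9419 = 0.0581.

β ≈ 0.058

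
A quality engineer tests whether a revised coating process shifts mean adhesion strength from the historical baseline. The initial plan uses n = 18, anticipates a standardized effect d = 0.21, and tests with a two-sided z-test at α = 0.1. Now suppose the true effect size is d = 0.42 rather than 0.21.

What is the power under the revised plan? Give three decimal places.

With d = 0.42: δ = d·√n = 0.42 × √18 = 1.7819. Critical value z_{0.05} = 1.645.
Revised power = Φ(δ − 1.645) + Φ(−δ − 1.645) = Φ(0.137) + Φ(-3.427) = 0.5545 + 0.0003 = 0.5548.

Power ≈ 0.555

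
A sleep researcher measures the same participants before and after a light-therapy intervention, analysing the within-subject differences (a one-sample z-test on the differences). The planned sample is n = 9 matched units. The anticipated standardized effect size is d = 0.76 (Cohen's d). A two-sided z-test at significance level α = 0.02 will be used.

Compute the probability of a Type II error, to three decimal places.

β ≈ 0.518

Noncentrality parameter: δ = d·√n = 0.76 × √9 = 2.2800
Two-sided α = 0.02 → critical value z_{0.01} = 2.326.
Power = Φ(δ − 2.326) + Φ(−δ − 2.326) = Φ(-0.046) + Φ(-4.606) = 0.4815 + 0.0000 = 0.4815.
Type II error: β = 1 − power = 1 − 0.4815 = 0.5185.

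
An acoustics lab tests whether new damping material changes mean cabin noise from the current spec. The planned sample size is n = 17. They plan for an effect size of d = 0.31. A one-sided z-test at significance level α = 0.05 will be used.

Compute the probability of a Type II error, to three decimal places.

Noncentrality parameter: δ = d·√n = 0.31 × √17 = 1.2782
One-sided α = 0.05 → critical value z_{0.05} = 1.645.
Power = Φ(δ − 1.645) = Φ(-0.367) = 0.3569.
Type II error: β = 1 − power = 1 − 0.3569 = 0.6431.

β ≈ 0.643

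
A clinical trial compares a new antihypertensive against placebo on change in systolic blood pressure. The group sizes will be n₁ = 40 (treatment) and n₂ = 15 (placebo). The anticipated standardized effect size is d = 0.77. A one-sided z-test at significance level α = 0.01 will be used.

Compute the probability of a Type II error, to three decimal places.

β ≈ 0.414

Noncentrality parameter: δ = d / √(1/n₁ + 1/n₂) = 0.77 / √(1/40 + 1/15) = 2.5432
One-sided α = 0.01 → critical value z_{0.01} = 2.326.
Power = P(Z > 2.326 − δ) = Φ(0.217) = 0.5858.
Type II error: β = 1 − power = 1 − 0.5858 = 0.4142.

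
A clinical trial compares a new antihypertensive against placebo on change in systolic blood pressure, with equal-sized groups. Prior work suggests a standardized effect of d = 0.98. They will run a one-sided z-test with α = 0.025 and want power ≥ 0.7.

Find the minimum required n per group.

Set Φ(δ − 1.960) = 0.7; then δ − 1.960 = Φ⁻¹(0.7) = 0.524, giving δ = 2.484.
δ = d·√(n/2) ⇒ n = 2(δ/d)² = 2 × (2.484 / 0.98)² = 12.85.
Rounding up, n = 13 per group.

n = 13 per group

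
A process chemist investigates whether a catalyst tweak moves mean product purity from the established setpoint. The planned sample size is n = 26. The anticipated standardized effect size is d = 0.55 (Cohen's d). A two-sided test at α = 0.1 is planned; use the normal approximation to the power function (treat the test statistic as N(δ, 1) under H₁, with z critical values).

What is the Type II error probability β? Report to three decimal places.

Noncentrality parameter: δ = d·√n = 0.55 × √26 = 2.8045
Critical value for a two-sided test at α = 0.1: z_{α/2} = 1.645.
Power = Φ(δ − 1.645) + Φ(−δ − 1.645) = Φ(1.160) + Φ(-4.449) = 0.8769 + 0.0000 = 0.8769.
Type II error: β = 1 − power = 1 − 0.8769 = 0.1231.

β ≈ 0.123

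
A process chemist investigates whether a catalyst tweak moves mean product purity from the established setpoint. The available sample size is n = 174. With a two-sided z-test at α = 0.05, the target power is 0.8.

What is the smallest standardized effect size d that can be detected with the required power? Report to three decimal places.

Required noncentrality: δ = z_{0.025} + z_{0.20} = 1.960 + 0.842 = 2.802.
(The second rejection-region term Φ(−δ − z_{α/2}) is negligible and dropped.)
δ = d·√n ⇒ d = δ/√n = 2.802/√174 = 0.2124.

d ≈ 0.212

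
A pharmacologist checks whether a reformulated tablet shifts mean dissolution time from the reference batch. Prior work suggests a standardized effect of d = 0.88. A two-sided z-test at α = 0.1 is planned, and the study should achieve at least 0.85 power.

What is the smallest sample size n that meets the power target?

n = 10

Set Φ(δ − 1.645) = 0.85; then δ − 1.645 = Φ⁻¹(0.85) = 1.036, giving δ = 2.681.
(The Φ(−δ − z_{α/2}) term is vanishingly small for δ > 0 and is dropped in the standard sample-size formula.)
δ = d·√n ⇒ n = (δ/d)² = (2.681 / 0.88)² = 9.28.
Round up to the next whole unit.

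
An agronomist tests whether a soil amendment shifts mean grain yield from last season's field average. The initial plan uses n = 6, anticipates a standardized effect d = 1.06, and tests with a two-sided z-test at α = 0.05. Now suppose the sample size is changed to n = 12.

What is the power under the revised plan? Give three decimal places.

With n = 12: δ = d·√n = 1.06 × √12 = 3.6719. Critical value z_{0.025} = 1.960.
Revised power = Φ(δ − 1.960) + Φ(−δ − 1.960) = Φ(1.712) + Φ(-5.632) = 0.9566 + 0.0000 = 0.9566.

Power ≈ 0.957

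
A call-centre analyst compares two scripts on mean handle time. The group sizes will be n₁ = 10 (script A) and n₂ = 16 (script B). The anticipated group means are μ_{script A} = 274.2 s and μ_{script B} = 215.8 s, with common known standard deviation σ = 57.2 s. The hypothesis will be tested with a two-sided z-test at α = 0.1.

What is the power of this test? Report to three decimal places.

Power ≈ 0.813

Standardized effect: d = |μ_{script A} − μ_{script B}| / σ = |274.2 − 215.8| / 57.2 = 1.0210
Noncentrality parameter: δ = d / √(1/n₁ + 1/n₂) = 1.0210 / √(1/10 + 1/16) = 2.5327
Two-sided α = 0.1 → critical value z_{0.05} = 1.645.
Power = Φ(δ − 1.645) + Φ(−δ − 1.645) = Φ(0.888) + Φ(-4.178) = 0.8127 + 0.0000 = 0.8127.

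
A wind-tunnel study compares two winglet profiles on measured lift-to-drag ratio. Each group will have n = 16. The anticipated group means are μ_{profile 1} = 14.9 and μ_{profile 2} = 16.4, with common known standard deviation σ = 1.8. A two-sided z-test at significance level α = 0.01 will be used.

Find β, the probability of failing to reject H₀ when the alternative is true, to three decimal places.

β ≈ 0.587

Standardized effect: d = |μ_{profile 1} − μ_{profile 2}| / σ = |14.9 − 16.4| / 1.8 = 0.8333
Noncentrality parameter: δ = d·√(n/2) = 0.8333 × √(16/2) = 2.3570
Critical value for a two-sided test at α = 0.01: z_{α/2} = 2.576.
Power = Φ(δ − 2.576) + Φ(−δ − 2.576) = Φ(-0.219) + Φ(-4.933) = 0.4134 + 0.0000 = 0.4134.
Type II error: β = 1 − power = 1 − 0.4134 = 0.5866.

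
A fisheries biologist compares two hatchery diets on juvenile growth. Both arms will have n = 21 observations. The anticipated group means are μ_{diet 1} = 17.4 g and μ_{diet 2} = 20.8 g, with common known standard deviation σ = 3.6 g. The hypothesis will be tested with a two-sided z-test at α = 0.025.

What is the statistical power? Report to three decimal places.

Standardized effect: d = |μ_{diet 1} − μ_{diet 2}| / σ = |17.4 − 20.8| / 3.6 = 0.9444
Noncentrality parameter: λ = d·√(n/2) = 0.9444 × √(21/2) = 3.0603
Two-sided α = 0.025 → critical value z_{0.0125} = 2.241.
Power = Φ(λ − 2.241) + Φ(−λ − 2.241) = Φ(0.819) + Φ(-5.302) = 0.7936 + 0.0000 = 0.7936.

Power ≈ 0.794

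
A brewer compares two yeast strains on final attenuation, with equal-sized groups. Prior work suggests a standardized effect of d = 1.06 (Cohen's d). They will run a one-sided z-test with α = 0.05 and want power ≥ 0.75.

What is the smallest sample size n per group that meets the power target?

n = 10 per group

Set Φ(δ − 1.645) = 0.75; then δ − 1.645 = Φ⁻¹(0.75) = 0.674, giving δ = 2.319.
δ = d·√(n/2) ⇒ n = 2(δ/d)² = 2 × (2.319 / 1.06)² = 9.58.
Rounding up, n = 10 per group.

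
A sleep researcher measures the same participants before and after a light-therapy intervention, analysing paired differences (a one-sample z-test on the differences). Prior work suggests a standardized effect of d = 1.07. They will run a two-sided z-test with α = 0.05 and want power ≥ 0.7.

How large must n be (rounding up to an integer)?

n = 6

For power 0.7 need Φ(δ − z_{0.025}) = 0.7, so δ = z_{0.025} + z_{0.30} = 1.960 + 0.524 = 2.484.
(The Φ(−δ − z_{α/2}) term is vanishingly small for δ > 0 and is dropped in the standard sample-size formula.)
δ = d·√n ⇒ n = (δ/d)² = (2.484 / 1.07)² = 5.39.
Round up to the next whole unit.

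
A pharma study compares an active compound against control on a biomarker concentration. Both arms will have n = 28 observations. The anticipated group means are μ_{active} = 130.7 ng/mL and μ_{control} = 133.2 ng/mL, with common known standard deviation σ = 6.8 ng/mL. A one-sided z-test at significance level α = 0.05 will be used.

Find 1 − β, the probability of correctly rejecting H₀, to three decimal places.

Standardized effect: d = |μ_{active} − μ_{control}| / σ = |130.7 − 133.2| / 6.8 = 0.3676
Noncentrality parameter: δ = d·√(n/2) = 0.3676 × √(28/2) = 1.3756
One-sided α = 0.05 → critical value z_{0.05} = 1.645.
Power = Φ(δ − 1.645) = Φ(-0.269) = 0.3939.

Power ≈ 0.394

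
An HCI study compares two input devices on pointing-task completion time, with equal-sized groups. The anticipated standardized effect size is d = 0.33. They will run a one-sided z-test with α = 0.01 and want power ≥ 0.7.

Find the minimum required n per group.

Set Φ(δ − 2.326) = 0.7; then δ − 2.326 = Φ⁻¹(0.7) = 0.524, giving δ = 2.851.
δ = d·√(n/2) ⇒ n = 2(δ/d)² = 2 × (2.851 / 0.33)² = 149.25.
Rounding up, n = 150 per group.

n = 150 per group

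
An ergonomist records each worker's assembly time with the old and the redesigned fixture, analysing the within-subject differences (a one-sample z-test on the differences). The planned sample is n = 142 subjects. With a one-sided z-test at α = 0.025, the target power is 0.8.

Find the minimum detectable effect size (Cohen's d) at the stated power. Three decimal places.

Required noncentrality: δ = z_{0.025} + z_{0.20} = 1.960 + 0.842 = 2.802.
δ = d·√n ⇒ d = δ/√n = 2.802/√142 = 0.2351.

d ≈ 0.235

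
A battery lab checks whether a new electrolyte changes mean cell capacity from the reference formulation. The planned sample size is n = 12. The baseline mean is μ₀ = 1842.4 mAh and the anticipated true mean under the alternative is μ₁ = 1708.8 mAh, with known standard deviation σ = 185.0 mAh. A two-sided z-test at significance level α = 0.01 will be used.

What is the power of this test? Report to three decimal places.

Standardized effect: d = |μ₁ − μ₀| / σ = |1708.8 − 1842.4| / 185.0 = 0.7222
Noncentrality parameter: δ = d·√n = 0.7222 × √12 = 2.5016
Two-sided α = 0.01 → critical value z_{0.005} = 2.576.
Power = Φ(δ − 2.576) + Φ(−δ − 2.576) = Φ(-0.074) + Φ(-5.077) = 0.4704 + 0.0000 = 0.4704.

Power ≈ 0.470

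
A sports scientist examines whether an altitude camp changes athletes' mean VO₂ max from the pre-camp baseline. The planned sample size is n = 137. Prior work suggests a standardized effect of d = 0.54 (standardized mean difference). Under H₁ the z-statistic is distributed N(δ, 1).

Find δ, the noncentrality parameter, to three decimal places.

δ ≈ 6.321

The noncentrality parameter scales effect size by the design's sample-size factor: δ = d·√n = 0.54 × √137 = 6.3205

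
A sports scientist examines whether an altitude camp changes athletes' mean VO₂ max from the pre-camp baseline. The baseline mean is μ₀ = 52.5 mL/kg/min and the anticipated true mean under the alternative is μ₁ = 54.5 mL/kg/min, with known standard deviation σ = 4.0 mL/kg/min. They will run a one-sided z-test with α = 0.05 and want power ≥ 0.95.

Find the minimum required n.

Standardized effect: d = |μ₁ − μ₀| / σ = |54.5 − 52.5| / 4.0 = 0.5000
For power 0.95 need Φ(δ − z_{0.05}) = 0.95, so δ = z_{0.05} + z_{0.05} = 1.645 + 1.645 = 3.290.
δ = d·√n ⇒ n = (δ/d)² = (3.290 / 0.5000)² = 43.29.
Round up to the next whole unit.

n = 44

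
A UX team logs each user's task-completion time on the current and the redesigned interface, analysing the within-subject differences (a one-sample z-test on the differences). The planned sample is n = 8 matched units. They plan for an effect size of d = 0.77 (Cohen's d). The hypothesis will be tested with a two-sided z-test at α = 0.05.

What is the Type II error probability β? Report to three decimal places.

Noncentrality parameter: δ = d·√n = 0.77 × √8 = 2.1779
Critical value for a two-sided test at α = 0.05: z_{α/2} = 1.960.
Power = Φ(δ − 1.960) + Φ(−δ − 1.960) = Φ(0.218) + Φ(-4.138) = 0.5863 + 0.0000 = 0.5863.
Type II error: β = 1 − power = 1 − 0.5863 = 0.4137.

β ≈ 0.414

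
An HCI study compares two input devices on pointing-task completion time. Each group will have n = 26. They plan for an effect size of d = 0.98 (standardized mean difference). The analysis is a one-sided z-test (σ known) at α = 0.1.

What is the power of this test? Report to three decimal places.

Noncentrality parameter: δ = d·√(n/2) = 0.98 × √(26/2) = 3.5334
One-sided α = 0.1 → critical value z_{0.1} = 1.282.
Power = Φ(δ − 1.282) = Φ(2.252) = 0.9878.

Power ≈ 0.988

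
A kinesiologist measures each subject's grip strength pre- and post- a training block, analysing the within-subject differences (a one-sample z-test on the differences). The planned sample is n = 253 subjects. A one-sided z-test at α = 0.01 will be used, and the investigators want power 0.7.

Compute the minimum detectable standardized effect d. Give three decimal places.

Need Φ(δ − 2.326) = 0.7, so δ = 2.326 + 0.524 = 2.851.
δ = d·√n ⇒ d = δ/√n = 2.851/√253 = 0.1792.

d ≈ 0.179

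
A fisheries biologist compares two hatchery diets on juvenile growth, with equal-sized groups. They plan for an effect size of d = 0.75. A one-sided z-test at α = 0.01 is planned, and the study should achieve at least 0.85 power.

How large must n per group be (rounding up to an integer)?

Set Φ(δ − 2.326) = 0.85; then δ − 2.326 = Φ⁻¹(0.85) = 1.036, giving δ = 3.363.
δ = d·√(n/2) ⇒ n = 2(δ/d)² = 2 × (3.363 / 0.75)² = 40.21.
Rounding up, n = 41 per group.

n = 41 per group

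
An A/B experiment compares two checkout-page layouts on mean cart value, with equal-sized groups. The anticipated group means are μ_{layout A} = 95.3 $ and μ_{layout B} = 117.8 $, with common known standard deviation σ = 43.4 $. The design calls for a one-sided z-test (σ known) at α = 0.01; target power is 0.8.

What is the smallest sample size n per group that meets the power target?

n = 75 per group

Standardized effect: d = |μ_{layout A} − μ_{layout B}| / σ = |95.3 − 117.8| / 43.4 = 0.5184
Set Φ(δ − 2.326) = 0.8; then δ − 2.326 = Φ⁻¹(0.8) = 0.842, giving δ = 3.168.
δ = d·√(n/2) ⇒ n = 2(δ/d)² = 2 × (3.168 / 0.5184)² = 74.68.
Rounding up, n = 75 per group.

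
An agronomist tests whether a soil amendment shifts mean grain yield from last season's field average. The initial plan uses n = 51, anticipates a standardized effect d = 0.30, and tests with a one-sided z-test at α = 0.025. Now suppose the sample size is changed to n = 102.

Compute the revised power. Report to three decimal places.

Power ≈ 0.858

With n = 102: δ = d·√n = 0.30 × √102 = 3.0299. Critical value z_{0.025} = 1.960.
Revised power = Φ(δ − 1.960) = Φ(1.070) = 0.8577.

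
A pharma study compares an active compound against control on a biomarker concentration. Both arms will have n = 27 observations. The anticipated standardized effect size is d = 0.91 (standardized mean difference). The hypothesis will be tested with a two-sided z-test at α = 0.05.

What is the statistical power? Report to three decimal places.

Power ≈ 0.917

Noncentrality parameter: δ = d·√(n/2) = 0.91 × √(27/2) = 3.3436
Two-sided α = 0.05 → critical value z_{0.025} = 1.960.
Power = Φ(δ − 1.960) + Φ(−δ − 1.960) = Φ(1.384) + Φ(-5.304) = 0.9168 + 0.0000 = 0.9168.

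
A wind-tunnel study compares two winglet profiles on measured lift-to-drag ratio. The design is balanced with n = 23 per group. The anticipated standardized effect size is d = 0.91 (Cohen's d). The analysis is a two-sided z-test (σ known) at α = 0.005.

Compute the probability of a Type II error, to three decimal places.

β ≈ 0.390

Noncentrality parameter: δ = d·√(n/2) = 0.91 × √(23/2) = 3.0860
Two-sided α = 0.005 → critical value z_{0.0025} = 2.807.
Power = Φ(δ − 2.807) + Φ(−δ − 2.807) = Φ(0.279) + Φ(-5.893) = 0.6098 + 0.0000 = 0.6098.
Type II error: β = 1 − power = 1 − 0.6098 = 0.3902.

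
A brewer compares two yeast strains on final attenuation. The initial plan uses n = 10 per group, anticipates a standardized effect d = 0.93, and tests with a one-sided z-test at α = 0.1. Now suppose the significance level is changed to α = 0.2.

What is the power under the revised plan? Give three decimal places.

δ = d·√(n/2) = 0.93 × √(10/2) = 2.0795 (unchanged). New critical value: z_{0.2} = 0.842.
Revised power = P(Z > 0.842 − δ) = Φ(1.238) = 0.8921.

Power ≈ 0.892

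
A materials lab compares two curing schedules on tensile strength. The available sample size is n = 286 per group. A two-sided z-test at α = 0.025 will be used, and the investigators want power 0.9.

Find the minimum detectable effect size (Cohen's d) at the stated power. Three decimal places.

d ≈ 0.295

Need Φ(δ − 2.241) = 0.9, so δ = 2.241 + 1.282 = 3.523.
(The second rejection-region term Φ(−δ − z_{α/2}) is negligible and dropped.)
δ = d·√(n/2) ⇒ d = δ/√(n/2) = 3.523/√(286/2) = 0.2946.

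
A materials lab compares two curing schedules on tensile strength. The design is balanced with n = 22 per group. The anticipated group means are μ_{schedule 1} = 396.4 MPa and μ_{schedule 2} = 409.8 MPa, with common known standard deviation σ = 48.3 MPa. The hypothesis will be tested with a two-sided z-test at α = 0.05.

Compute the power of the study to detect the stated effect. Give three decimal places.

Standardized effect: d = |μ_{schedule 1} − μ_{schedule 2}| / σ = |396.4 − 409.8| / 48.3 = 0.2774
Noncentrality parameter: δ = d·√(n/2) = 0.2774 × √(22/2) = 0.9201
Critical value for a two-sided test at α = 0.05: z_{α/2} = 1.960.
Power = Φ(δ − 1.960) + Φ(−δ − 1.960) = Φ(-1.040) + Φ(-2.880) = 0.1492 + 0.0020 = 0.1512.

Power ≈ 0.151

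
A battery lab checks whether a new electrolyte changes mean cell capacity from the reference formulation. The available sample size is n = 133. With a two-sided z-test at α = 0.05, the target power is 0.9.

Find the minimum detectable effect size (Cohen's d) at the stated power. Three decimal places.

Required noncentrality: δ = z_{0.025} + z_{0.10} = 1.960 + 1.282 = 3.242.
(Lower-tail contribution to power is negligible for δ > 0.)
δ = d·√n ⇒ d = δ/√n = 3.242/√133 = 0.2811.

d ≈ 0.281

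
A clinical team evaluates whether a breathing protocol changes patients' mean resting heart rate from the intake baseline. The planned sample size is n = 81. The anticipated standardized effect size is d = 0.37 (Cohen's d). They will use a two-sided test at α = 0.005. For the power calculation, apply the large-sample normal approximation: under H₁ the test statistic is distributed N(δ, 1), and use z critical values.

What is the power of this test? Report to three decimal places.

Noncentrality parameter: δ = d·√n = 0.37 × √81 = 3.3300
Critical value for a two-sided test at α = 0.005: z_{α/2} = 2.807.
Power = Φ(δ − 2.807) + Φ(−δ − 2.807) = Φ(0.523) + Φ(-6.137) = 0.6995 + 0.0000 = 0.6995.

Power ≈ 0.700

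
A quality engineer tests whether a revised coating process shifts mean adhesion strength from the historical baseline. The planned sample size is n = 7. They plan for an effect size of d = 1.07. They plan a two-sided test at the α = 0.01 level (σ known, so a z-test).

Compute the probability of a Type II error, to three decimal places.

β ≈ 0.399

Noncentrality parameter: δ = d·√n = 1.07 × √7 = 2.8310
Critical value for a two-sided test at α = 0.01: z_{α/2} = 2.576.
Power = Φ(δ − 2.576) + Φ(−δ − 2.576) = Φ(0.255) + Φ(-5.407) = 0.6007 + 0.0000 = 0.6007.
Type II error: β = 1 − power = 1 − 0.6007 = 0.3993.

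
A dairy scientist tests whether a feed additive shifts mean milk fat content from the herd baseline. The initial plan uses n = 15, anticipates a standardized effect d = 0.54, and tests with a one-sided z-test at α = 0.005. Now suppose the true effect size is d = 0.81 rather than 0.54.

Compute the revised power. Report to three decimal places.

Power ≈ 0.713

With d = 0.81: δ = d·√n = 0.81 × √15 = 3.1371. Critical value z_{0.005} = 2.576.
Revised power = P(Z > 2.576 − δ) = Φ(0.561) = 0.7127.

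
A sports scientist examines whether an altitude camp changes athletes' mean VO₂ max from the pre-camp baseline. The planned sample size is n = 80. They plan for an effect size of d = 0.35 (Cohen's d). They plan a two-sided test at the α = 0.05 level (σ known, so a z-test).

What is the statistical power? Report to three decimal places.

Noncentrality parameter: δ = d·√n = 0.35 × √80 = 3.1305
Critical value for a two-sided test at α = 0.05: z_{α/2} = 1.960.
Power = Φ(δ − 1.960) + Φ(−δ − 1.960) = Φ(1.171) + Φ(-5.090) = 0.8791 + 0.0000 = 0.8791.

Power ≈ 0.879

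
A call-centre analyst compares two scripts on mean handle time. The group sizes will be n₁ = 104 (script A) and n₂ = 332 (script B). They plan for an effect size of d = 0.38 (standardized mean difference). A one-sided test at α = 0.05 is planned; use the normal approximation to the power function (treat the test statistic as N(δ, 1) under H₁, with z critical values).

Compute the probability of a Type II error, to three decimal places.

Noncentrality parameter: δ = d / √(1/n₁ + 1/n₂) = 0.38 / √(1/104 + 1/332) = 3.3816
One-sided α = 0.05 → critical value z_{0.05} = 1.645.
Power = Φ(δ − 1.645) = Φ(1.737) = 0.9588.
Type II error: β = 1 − power = 1 − 0.9588 = 0.0412.

β ≈ 0.041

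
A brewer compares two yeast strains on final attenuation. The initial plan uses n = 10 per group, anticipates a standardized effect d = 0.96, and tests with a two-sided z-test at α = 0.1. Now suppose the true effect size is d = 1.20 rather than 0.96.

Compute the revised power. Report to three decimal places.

Power ≈ 0.850

With d = 1.20: δ = d·√(n/2) = 1.20 × √(10/2) = 2.6833. Critical value z_{0.05} = 1.645.
Revised power = Φ(δ − 1.645) + Φ(−δ − 1.645) = Φ(1.038) + Φ(-4.328) = 0.8505 + 0.0000 = 0.8505.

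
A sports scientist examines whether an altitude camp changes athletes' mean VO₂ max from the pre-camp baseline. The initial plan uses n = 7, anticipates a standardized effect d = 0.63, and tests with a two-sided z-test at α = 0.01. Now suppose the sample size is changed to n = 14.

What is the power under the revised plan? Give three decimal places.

Power ≈ 0.413

With n = 14: δ = d·√n = 0.63 × √14 = 2.3572. Critical value z_{0.005} = 2.576.
Revised power = Φ(δ − 2.576) + Φ(−δ − 2.576) = Φ(-0.219) + Φ(-4.933) = 0.4135 + 0.0000 = 0.4135.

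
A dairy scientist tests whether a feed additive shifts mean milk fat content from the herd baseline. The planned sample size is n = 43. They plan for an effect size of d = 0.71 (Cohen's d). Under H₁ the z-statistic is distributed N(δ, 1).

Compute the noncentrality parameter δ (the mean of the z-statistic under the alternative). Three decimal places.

δ ≈ 4.656

δ = d·√n = 0.71 × √43 = 4.6558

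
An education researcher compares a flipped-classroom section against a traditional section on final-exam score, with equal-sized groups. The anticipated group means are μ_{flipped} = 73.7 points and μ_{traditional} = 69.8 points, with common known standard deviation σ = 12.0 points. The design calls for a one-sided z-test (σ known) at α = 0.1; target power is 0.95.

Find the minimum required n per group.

n = 163 per group

Standardized effect: d = |μ_{flipped} − μ_{traditional}| / σ = |73.7 − 69.8| / 12.0 = 0.3250
For power 0.95 need Φ(δ − z_{0.1}) = 0.95, so δ = z_{0.1} + z_{0.05} = 1.282 + 1.645 = 2.926.
δ = d·√(n/2) ⇒ n = 2(δ/d)² = 2 × (2.926 / 0.3250)² = 162.16.
Round up to the next whole unit.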